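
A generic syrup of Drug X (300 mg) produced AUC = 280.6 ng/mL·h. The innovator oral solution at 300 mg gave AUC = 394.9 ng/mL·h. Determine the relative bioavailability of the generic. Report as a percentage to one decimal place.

F_rel = 71.1%

F_rel = (AUC_test/D_test) / (AUC_ref/D_ref)
      = (280.6/300) / (394.9/300)
      = 0.935333 / 1.31633 = 0.7106 = 71.06%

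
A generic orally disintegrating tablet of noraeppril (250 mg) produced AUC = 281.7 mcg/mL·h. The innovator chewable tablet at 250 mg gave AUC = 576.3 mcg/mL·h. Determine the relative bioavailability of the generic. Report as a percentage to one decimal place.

F_rel = 48.9%

F_rel = (AUC_test/D_test) / (AUC_ref/D_ref)
      = (281.7/250) / (576.3/250)
      = 1.1268 / 2.3052 = 0.4888 = 48.88%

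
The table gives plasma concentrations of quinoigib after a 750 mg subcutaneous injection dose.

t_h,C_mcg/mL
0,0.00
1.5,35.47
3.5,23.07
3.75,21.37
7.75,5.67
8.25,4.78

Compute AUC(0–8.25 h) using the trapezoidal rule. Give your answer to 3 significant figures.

Trapezoidal AUC_0→8.25:
  [0→1.5]: (0.00+35.47)/2 × 1.5 = 26.6025
  [1.5→3.5]: (35.47+23.07)/2 × 2 = 58.54
  [3.5→3.75]: (23.07+21.37)/2 × 0.25 = 5.555
  [3.75→7.75]: (21.37+5.67)/2 × 4 = 54.08
  [7.75→8.25]: (5.67+4.78)/2 × 0.5 = 2.6125
  Sum = 147.39 mcg/mL·h

AUC = 147 mcg/mL·h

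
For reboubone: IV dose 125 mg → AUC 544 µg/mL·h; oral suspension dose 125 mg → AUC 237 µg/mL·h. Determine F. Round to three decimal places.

F = (AUC_ev / D_ev) / (AUC_iv / D_iv)
  = (237/125) / (544/125)
  = 1.896 / 4.352 = 0.4357

F = 0.436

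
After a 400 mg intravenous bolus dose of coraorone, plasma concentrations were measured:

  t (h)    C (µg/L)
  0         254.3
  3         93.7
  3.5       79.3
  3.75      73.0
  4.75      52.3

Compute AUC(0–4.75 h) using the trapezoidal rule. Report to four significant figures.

Trapezoidal AUC_0→4.75:
  [0→3]: (254.3+93.7)/2 × 3 = 522.0
  [3→3.5]: (93.7+79.3)/2 × 0.5 = 43.25
  [3.5→3.75]: (79.3+73.0)/2 × 0.25 = 19.0375
  [3.75→4.75]: (73.0+52.3)/2 × 1 = 62.65
  Sum = 646.9375 µg/L·h

AUC = 646.9 µg/L·h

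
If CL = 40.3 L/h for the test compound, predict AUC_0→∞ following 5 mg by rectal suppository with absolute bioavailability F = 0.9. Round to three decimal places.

AUC_0→∞ = F × Dose / CL
        = 0.9 × 5 / 40.3 = 0.111663 mg/L·h

AUC = 0.112 mg/L·h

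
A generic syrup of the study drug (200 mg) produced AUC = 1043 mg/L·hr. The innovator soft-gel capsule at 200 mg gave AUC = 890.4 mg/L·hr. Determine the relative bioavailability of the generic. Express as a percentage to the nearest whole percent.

F_rel = (AUC_test/D_test) / (AUC_ref/D_ref)
      = (1043/200) / (890.4/200)
      = 5.215 / 4.452 = 1.1714 = 117.14%

F_rel = 117%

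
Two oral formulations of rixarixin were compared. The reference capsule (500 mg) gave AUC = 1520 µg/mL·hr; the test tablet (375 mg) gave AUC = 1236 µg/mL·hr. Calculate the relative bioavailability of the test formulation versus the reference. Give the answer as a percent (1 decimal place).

F_rel = 108.4%

F_rel = (AUC_test/D_test) / (AUC_ref/D_ref)
      = (1236/375) / (1520/500)
      = 3.296 / 3.04 = 1.0842 = 108.42%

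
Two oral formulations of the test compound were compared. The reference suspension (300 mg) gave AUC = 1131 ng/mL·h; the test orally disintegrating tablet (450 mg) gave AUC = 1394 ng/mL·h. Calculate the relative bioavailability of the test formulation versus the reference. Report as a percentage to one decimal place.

F_rel = 82.2%

F_rel = (AUC_test/D_test) / (AUC_ref/D_ref)
      = (1394/450) / (1131/300)
      = 3.09778 / 3.77 = 0.8217 = 82.17%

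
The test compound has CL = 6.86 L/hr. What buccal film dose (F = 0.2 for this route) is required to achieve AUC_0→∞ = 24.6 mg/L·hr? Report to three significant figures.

Dose = 844 mg

Dose = CL × AUC_0→∞ / F
     = 6.86 × 24.6 / 0.2 = 843.78 mg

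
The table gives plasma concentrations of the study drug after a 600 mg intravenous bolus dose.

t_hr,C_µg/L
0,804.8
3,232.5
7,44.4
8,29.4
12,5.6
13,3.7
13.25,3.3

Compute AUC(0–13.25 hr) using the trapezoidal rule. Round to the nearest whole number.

AUC = 2222 µg/L·hr

Trapezoidal AUC_0→13.25:
  [0→3]: (804.8+232.5)/2 × 3 = 1555.95
  [3→7]: (232.5+44.4)/2 × 4 = 553.8
  [7→8]: (44.4+29.4)/2 × 1 = 36.9
  [8→12]: (29.4+5.6)/2 × 4 = 70.0
  [12→13]: (5.6+3.7)/2 × 1 = 4.65
  [13→13.25]: (3.7+3.3)/2 × 0.25 = 0.875
  Sum = 2222.175 µg/L·hr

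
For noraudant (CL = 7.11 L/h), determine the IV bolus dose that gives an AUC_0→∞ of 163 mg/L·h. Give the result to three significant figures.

Dose = 1160 mg

Dose_iv = CL × AUC_0→∞
     = 7.11 × 163 = 1158.93 mg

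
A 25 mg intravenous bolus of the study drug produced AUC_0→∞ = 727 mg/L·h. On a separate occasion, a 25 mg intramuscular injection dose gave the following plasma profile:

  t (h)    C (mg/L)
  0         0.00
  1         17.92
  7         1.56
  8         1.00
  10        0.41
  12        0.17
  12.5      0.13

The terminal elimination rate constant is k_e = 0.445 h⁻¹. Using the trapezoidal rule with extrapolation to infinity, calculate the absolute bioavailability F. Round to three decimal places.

F = 0.098

Trapezoidal AUC_0→12.5 (intramuscular injection):
  [0→1]: (0.00+17.92)/2 × 1 = 8.96
  [1→7]: (17.92+1.56)/2 × 6 = 58.44
  [7→8]: (1.56+1.00)/2 × 1 = 1.28
  [8→10]: (1.00+0.41)/2 × 2 = 1.41
  [10→12]: (0.41+0.17)/2 × 2 = 0.58
  [12→12.5]: (0.17+0.13)/2 × 0.5 = 0.075
  Sum = 70.745 mg/L·h
Tail: C_last/k_e = 0.13/0.445 = 0.292
AUC_0→∞ (intramuscular injection) = 70.745 + 0.292 = 71.037 mg/L·h
F = (AUC_ev/D_ev)/(AUC_iv/D_iv) = (71.037/25)/(727/25) = 2.84148/29.08 = 0.0977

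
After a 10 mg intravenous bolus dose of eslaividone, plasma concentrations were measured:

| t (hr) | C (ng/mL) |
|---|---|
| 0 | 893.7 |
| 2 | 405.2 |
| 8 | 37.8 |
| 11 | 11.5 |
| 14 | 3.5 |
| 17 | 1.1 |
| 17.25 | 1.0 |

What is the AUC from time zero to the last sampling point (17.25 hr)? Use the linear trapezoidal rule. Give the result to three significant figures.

AUC = 2730 ng/mL·hr

Trapezoidal AUC_0→17.25:
  [0→2]: (893.7+405.2)/2 × 2 = 1298.9
  [2→8]: (405.2+37.8)/2 × 6 = 1329.0
  [8→11]: (37.8+11.5)/2 × 3 = 73.95
  [11→14]: (11.5+3.5)/2 × 3 = 22.5
  [14→17]: (3.5+1.1)/2 × 3 = 6.9
  [17→17.25]: (1.1+1.0)/2 × 0.25 = 0.2625
  Sum = 2731.5125 ng/mL·hr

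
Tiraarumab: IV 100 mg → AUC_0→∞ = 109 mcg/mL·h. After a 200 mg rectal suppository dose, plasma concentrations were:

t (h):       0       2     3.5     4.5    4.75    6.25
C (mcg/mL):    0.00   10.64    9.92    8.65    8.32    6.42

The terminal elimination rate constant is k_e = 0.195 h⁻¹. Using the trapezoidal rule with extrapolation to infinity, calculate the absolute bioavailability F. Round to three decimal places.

Trapezoidal AUC_0→6.25 (rectal suppository):
  [0→2]: (0.00+10.64)/2 × 2 = 10.64
  [2→3.5]: (10.64+9.92)/2 × 1.5 = 15.42
  [3.5→4.5]: (9.92+8.65)/2 × 1 = 9.285
  [4.5→4.75]: (8.65+8.32)/2 × 0.25 = 2.12125
  [4.75→6.25]: (8.32+6.42)/2 × 1.5 = 11.055
  Sum = 48.52125 mcg/mL·h
Tail: C_last/k_e = 6.42/0.195 = 32.923
AUC_0→∞ (rectal suppository) = 48.52125 + 32.923 = 81.44425 mcg/mL·h
F = (AUC_ev/D_ev)/(AUC_iv/D_iv) = (81.44425/200)/(109/100) = 0.40722125/1.09 = 0.3736

F = 0.374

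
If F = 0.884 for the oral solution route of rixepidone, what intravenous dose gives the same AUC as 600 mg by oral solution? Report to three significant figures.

Systemic exposure from an extravascular dose = F × D_ev, so the equivalent IV dose is F × D_ev.
D_iv = F × D_ev = 0.884 × 600 = 530.4 mg

D_iv = 530 mg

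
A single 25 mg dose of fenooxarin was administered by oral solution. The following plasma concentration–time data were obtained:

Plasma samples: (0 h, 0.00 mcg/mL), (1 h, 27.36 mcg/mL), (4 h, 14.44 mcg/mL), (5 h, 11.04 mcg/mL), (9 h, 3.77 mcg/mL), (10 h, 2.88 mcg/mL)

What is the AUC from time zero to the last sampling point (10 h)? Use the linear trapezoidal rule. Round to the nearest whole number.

AUC = 122 mcg/mL·h

Trapezoidal AUC_0→10:
  [0→1]: (0.00+27.36)/2 × 1 = 13.68
  [1→4]: (27.36+14.44)/2 × 3 = 62.7
  [4→5]: (14.44+11.04)/2 × 1 = 12.74
  [5→9]: (11.04+3.77)/2 × 4 = 29.62
  [9→10]: (3.77+2.88)/2 × 1 = 3.325
  Sum = 122.065 mcg/mL·h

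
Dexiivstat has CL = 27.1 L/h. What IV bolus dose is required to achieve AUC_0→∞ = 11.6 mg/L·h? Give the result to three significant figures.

Dose = 314 mg

Dose_iv = CL × AUC_0→∞
     = 27.1 × 11.6 = 314.36 mg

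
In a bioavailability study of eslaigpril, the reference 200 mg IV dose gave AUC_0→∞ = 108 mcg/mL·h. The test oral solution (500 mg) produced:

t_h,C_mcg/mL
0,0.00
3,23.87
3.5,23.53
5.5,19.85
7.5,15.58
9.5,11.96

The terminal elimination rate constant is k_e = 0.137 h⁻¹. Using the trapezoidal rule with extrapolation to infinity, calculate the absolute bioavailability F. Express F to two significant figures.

F = 0.89

Trapezoidal AUC_0→9.5 (oral solution):
  [0→3]: (0.00+23.87)/2 × 3 = 35.805
  [3→3.5]: (23.87+23.53)/2 × 0.5 = 11.85
  [3.5→5.5]: (23.53+19.85)/2 × 2 = 43.38
  [5.5→7.5]: (19.85+15.58)/2 × 2 = 35.43
  [7.5→9.5]: (15.58+11.96)/2 × 2 = 27.54
  Sum = 154.005 mcg/mL·h
Tail: C_last/k_e = 11.96/0.137 = 87.299
AUC_0→∞ (oral solution) = 154.005 + 87.299 = 241.304 mcg/mL·h
F = (AUC_ev/D_ev)/(AUC_iv/D_iv) = (241.304/500)/(108/200) = 0.482608/0.54 = 0.8937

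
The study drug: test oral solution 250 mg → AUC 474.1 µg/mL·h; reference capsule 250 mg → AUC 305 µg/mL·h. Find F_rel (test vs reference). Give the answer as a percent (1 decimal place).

F_rel = 155.4%

F_rel = (AUC_test/D_test) / (AUC_ref/D_ref)
      = (474.1/250) / (305/250)
      = 1.8964 / 1.22 = 1.5544 = 155.44%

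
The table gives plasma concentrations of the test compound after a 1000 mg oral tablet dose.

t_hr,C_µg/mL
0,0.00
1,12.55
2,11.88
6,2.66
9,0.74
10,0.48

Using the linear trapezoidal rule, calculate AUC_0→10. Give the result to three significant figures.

Trapezoidal AUC_0→10:
  [0→1]: (0.00+12.55)/2 × 1 = 6.275
  [1→2]: (12.55+11.88)/2 × 1 = 12.215
  [2→6]: (11.88+2.66)/2 × 4 = 29.08
  [6→9]: (2.66+0.74)/2 × 3 = 5.1
  [9→10]: (0.74+0.48)/2 × 1 = 0.61
  Sum = 53.28 µg/mL·hr

AUC = 53.3 µg/mL·hr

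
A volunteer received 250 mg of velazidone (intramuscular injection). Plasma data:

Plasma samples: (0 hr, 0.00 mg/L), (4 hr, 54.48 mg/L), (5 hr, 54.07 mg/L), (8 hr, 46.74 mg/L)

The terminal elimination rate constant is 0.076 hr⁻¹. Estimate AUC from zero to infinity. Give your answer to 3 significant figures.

AUC = 929 mg/L·hr

Trapezoidal AUC_0→8:
  [0→4]: (0.00+54.48)/2 × 4 = 108.96
  [4→5]: (54.48+54.07)/2 × 1 = 54.275
  [5→8]: (54.07+46.74)/2 × 3 = 151.215
  Sum = 314.45 mg/L·hr
Extrapolated tail: C_last / k_e = 46.74 / 0.076 = 615.000
AUC_0→∞ = 314.45 + 615.000 = 929.45 mg/L·hr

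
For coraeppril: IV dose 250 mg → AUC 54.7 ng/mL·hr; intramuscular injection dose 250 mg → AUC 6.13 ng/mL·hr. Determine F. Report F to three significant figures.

F = (AUC_ev / D_ev) / (AUC_iv / D_iv)
  = (6.13/250) / (54.7/250)
  = 0.02452 / 0.2188 = 0.1121

F = 0.112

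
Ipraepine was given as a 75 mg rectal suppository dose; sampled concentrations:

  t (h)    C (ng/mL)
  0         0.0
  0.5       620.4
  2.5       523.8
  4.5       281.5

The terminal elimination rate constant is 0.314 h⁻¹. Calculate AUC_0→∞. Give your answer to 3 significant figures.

AUC = 3000 ng/mL·h

Trapezoidal AUC_0→4.5:
  [0→0.5]: (0.0+620.4)/2 × 0.5 = 155.1
  [0.5→2.5]: (620.4+523.8)/2 × 2 = 1144.2
  [2.5→4.5]: (523.8+281.5)/2 × 2 = 805.3
  Sum = 2104.6 ng/mL·h
Extrapolated tail: C_last / k_e = 281.5 / 0.314 = 896.497
AUC_0→∞ = 2104.6 + 896.497 = 3001.097 ng/mL·h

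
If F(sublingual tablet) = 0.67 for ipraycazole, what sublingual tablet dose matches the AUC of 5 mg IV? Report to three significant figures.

D_sublingual = 7.46 mg

For equal systemic exposure: F × D_ev = D_iv
D_ev = D_iv / F = 5 / 0.67 = 7.46269 mg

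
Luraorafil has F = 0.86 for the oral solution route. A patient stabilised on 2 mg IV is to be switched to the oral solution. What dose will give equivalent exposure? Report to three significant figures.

D_oral = 2.33 mg

For equal systemic exposure: F × D_ev = D_iv
D_ev = D_iv / F = 2 / 0.86 = 2.32558 mg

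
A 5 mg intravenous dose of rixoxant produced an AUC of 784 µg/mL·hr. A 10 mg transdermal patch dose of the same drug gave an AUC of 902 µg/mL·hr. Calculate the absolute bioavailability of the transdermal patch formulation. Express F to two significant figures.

F = 0.58

F = (AUC_ev / D_ev) / (AUC_iv / D_iv)
  = (902/10) / (784/5)
  = 90.2 / 156.8 = 0.5753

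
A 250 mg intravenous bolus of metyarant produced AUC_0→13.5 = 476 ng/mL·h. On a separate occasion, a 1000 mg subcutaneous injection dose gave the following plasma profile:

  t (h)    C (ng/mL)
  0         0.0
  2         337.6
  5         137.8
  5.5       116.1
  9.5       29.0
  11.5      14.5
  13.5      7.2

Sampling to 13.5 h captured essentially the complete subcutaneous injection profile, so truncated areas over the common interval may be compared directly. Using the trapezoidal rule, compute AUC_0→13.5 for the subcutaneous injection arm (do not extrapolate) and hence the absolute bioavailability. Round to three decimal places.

F = 0.772

Trapezoidal AUC_0→13.5 (subcutaneous injection):
  [0→2]: (0.0+337.6)/2 × 2 = 337.6
  [2→5]: (337.6+137.8)/2 × 3 = 713.1
  [5→5.5]: (137.8+116.1)/2 × 0.5 = 63.475
  [5.5→9.5]: (116.1+29.0)/2 × 4 = 290.2
  [9.5→11.5]: (29.0+14.5)/2 × 2 = 43.5
  [11.5→13.5]: (14.5+7.2)/2 × 2 = 21.7
  Sum = 1469.575 ng/mL·h
F = (AUC_ev/D_ev)/(AUC_iv/D_iv) = (1469.575/1000)/(476/250) = 1.469575/1.904 = 0.7718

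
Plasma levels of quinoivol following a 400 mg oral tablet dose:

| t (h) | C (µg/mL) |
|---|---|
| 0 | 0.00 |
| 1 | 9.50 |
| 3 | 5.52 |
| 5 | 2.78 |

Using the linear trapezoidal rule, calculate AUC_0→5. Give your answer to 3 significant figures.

Trapezoidal AUC_0→5:
  [0→1]: (0.00+9.50)/2 × 1 = 4.75
  [1→3]: (9.50+5.52)/2 × 2 = 15.02
  [3→5]: (5.52+2.78)/2 × 2 = 8.3
  Sum = 28.07 µg/mL·h

AUC = 28.1 µg/mL·h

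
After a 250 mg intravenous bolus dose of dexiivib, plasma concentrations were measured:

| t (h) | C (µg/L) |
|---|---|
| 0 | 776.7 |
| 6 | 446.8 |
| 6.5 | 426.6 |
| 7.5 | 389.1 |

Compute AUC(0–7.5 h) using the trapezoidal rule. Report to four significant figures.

AUC = 4297 µg/L·h

Trapezoidal AUC_0→7.5:
  [0→6]: (776.7+446.8)/2 × 6 = 3670.5
  [6→6.5]: (446.8+426.6)/2 × 0.5 = 218.35
  [6.5→7.5]: (426.6+389.1)/2 × 1 = 407.85
  Sum = 4296.7 µg/L·h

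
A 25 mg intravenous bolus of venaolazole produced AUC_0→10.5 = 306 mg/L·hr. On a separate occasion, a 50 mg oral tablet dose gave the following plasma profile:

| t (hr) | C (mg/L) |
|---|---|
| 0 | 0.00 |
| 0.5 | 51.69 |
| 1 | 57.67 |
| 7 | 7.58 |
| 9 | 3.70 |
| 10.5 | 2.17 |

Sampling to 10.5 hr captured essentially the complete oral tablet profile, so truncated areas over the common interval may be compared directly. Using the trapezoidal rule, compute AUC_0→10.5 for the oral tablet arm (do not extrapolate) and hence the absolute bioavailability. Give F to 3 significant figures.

F = 0.411

Trapezoidal AUC_0→10.5 (oral tablet):
  [0→0.5]: (0.00+51.69)/2 × 0.5 = 12.9225
  [0.5→1]: (51.69+57.67)/2 × 0.5 = 27.34
  [1→7]: (57.67+7.58)/2 × 6 = 195.75
  [7→9]: (7.58+3.70)/2 × 2 = 11.28
  [9→10.5]: (3.70+2.17)/2 × 1.5 = 4.4025
  Sum = 251.695 mg/L·hr
F = (AUC_ev/D_ev)/(AUC_iv/D_iv) = (251.695/50)/(306/25) = 5.0339/12.24 = 0.4113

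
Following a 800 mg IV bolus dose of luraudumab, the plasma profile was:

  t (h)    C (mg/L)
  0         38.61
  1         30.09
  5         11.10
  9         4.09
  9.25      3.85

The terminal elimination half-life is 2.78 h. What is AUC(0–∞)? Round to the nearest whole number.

AUC = 164 mg/L·h

Trapezoidal AUC_0→9.25:
  [0→1]: (38.61+30.09)/2 × 1 = 34.35
  [1→5]: (30.09+11.10)/2 × 4 = 82.38
  [5→9]: (11.10+4.09)/2 × 4 = 30.38
  [9→9.25]: (4.09+3.85)/2 × 0.25 = 0.9925
  Sum = 148.1025 mg/L·h
k_e = ln2 / t½ = 0.693147 / 2.78 = 0.2493 h^-1
Extrapolated tail: C_last / k_e = 3.85 / 0.2493 = 15.443
AUC_0→∞ = 148.1025 + 15.443 = 163.5455 mg/L·h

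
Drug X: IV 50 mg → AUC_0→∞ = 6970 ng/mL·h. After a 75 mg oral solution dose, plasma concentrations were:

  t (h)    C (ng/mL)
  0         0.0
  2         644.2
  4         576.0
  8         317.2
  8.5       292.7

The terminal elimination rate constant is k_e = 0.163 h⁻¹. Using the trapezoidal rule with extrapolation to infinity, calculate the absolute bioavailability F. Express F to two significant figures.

Trapezoidal AUC_0→8.5 (oral solution):
  [0→2]: (0.0+644.2)/2 × 2 = 644.2
  [2→4]: (644.2+576.0)/2 × 2 = 1220.2
  [4→8]: (576.0+317.2)/2 × 4 = 1786.4
  [8→8.5]: (317.2+292.7)/2 × 0.5 = 152.475
  Sum = 3803.275 ng/mL·h
Tail: C_last/k_e = 292.7/0.163 = 1795.706
AUC_0→∞ (oral solution) = 3803.275 + 1795.706 = 5598.981 ng/mL·h
F = (AUC_ev/D_ev)/(AUC_iv/D_iv) = (5598.981/75)/(6970/50) = 74.65308/139.4 = 0.5355

F = 0.54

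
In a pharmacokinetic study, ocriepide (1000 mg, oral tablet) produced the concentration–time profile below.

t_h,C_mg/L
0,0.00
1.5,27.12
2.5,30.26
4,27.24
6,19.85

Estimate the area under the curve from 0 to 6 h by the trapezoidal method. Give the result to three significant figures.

AUC = 139 mg/L·h

Trapezoidal AUC_0→6:
  [0→1.5]: (0.00+27.12)/2 × 1.5 = 20.34
  [1.5→2.5]: (27.12+30.26)/2 × 1 = 28.69
  [2.5→4]: (30.26+27.24)/2 × 1.5 = 43.125
  [4→6]: (27.24+19.85)/2 × 2 = 47.09
  Sum = 139.245 mg/L·h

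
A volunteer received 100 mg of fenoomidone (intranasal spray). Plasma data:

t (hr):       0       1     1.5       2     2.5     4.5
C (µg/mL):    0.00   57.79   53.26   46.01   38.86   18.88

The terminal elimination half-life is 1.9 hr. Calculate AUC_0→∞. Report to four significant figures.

AUC = 212.2 µg/mL·hr

Trapezoidal AUC_0→4.5:
  [0→1]: (0.00+57.79)/2 × 1 = 28.895
  [1→1.5]: (57.79+53.26)/2 × 0.5 = 27.7625
  [1.5→2]: (53.26+46.01)/2 × 0.5 = 24.8175
  [2→2.5]: (46.01+38.86)/2 × 0.5 = 21.2175
  [2.5→4.5]: (38.86+18.88)/2 × 2 = 57.74
  Sum = 160.4325 µg/mL·hr
k_e = ln2 / t½ = 0.693147 / 1.9 = 0.3648 hr^-1
Extrapolated tail: C_last / k_e = 18.88 / 0.3648 = 51.754
AUC_0→∞ = 160.4325 + 51.754 = 212.1865 µg/mL·hr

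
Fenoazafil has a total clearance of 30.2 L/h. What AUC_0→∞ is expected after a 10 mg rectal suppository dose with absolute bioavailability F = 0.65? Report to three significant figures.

AUC_0→∞ = F × Dose / CL
        = 0.65 × 10 / 30.2 = 0.215232 mg/L·h

AUC = 0.215 mg/L·h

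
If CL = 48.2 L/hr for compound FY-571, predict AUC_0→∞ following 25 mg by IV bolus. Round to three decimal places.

AUC = 0.519 mg/L·hr

AUC_0→∞ = Dose_iv / CL
        = 25 / 48.2 = 0.518672 mg/L·hr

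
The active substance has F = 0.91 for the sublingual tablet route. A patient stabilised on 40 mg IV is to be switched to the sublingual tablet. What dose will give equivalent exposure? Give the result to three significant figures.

For equal systemic exposure: F × D_ev = D_iv
D_ev = D_iv / F = 40 / 0.91 = 43.956 mg

D_sublingual = 44.0 mg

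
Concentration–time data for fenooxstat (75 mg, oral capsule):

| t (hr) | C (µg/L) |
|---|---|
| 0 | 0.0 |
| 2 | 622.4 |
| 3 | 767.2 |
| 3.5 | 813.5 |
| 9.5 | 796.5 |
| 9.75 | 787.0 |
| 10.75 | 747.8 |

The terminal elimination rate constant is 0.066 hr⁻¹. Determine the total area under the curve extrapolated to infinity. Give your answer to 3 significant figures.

Trapezoidal AUC_0→10.75:
  [0→2]: (0.0+622.4)/2 × 2 = 622.4
  [2→3]: (622.4+767.2)/2 × 1 = 694.8
  [3→3.5]: (767.2+813.5)/2 × 0.5 = 395.175
  [3.5→9.5]: (813.5+796.5)/2 × 6 = 4830.0
  [9.5→9.75]: (796.5+787.0)/2 × 0.25 = 197.9375
  [9.75→10.75]: (787.0+747.8)/2 × 1 = 767.4
  Sum = 7507.7125 µg/L·hr
Extrapolated tail: C_last / k_e = 747.8 / 0.066 = 11330.303
AUC_0→∞ = 7507.7125 + 11330.303 = 18838.0155 µg/L·hr

AUC = 18800 µg/L·hr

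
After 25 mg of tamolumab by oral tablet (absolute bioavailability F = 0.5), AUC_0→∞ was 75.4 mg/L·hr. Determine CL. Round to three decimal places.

CL = 0.166 L/hr

CL = F × Dose / AUC_0→∞
   = 0.5 × 25 / 75.4 = 0.165782 L/hr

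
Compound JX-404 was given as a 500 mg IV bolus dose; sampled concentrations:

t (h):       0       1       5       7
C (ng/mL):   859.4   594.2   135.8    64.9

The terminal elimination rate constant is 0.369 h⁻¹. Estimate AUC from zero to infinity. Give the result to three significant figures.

AUC = 2560 ng/mL·h

Trapezoidal AUC_0→7:
  [0→1]: (859.4+594.2)/2 × 1 = 726.8
  [1→5]: (594.2+135.8)/2 × 4 = 1460.0
  [5→7]: (135.8+64.9)/2 × 2 = 200.7
  Sum = 2387.5 ng/mL·h
Extrapolated tail: C_last / k_e = 64.9 / 0.369 = 175.881
AUC_0→∞ = 2387.5 + 175.881 = 2563.381 ng/mL·h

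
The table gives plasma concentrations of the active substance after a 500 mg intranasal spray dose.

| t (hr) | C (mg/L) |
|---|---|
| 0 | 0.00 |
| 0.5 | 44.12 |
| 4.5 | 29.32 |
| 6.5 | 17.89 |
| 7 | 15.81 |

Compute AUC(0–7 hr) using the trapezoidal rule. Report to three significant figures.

Trapezoidal AUC_0→7:
  [0→0.5]: (0.00+44.12)/2 × 0.5 = 11.03
  [0.5→4.5]: (44.12+29.32)/2 × 4 = 146.88
  [4.5→6.5]: (29.32+17.89)/2 × 2 = 47.21
  [6.5→7]: (17.89+15.81)/2 × 0.5 = 8.425
  Sum = 213.545 mg/L·hr

AUC = 214 mg/L·hr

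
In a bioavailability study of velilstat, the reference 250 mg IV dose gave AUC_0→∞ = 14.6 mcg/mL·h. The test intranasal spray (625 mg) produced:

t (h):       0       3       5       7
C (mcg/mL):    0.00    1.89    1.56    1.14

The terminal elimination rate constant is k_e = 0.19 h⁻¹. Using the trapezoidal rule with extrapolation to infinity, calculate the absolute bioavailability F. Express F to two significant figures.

Trapezoidal AUC_0→7 (intranasal spray):
  [0→3]: (0.00+1.89)/2 × 3 = 2.835
  [3→5]: (1.89+1.56)/2 × 2 = 3.45
  [5→7]: (1.56+1.14)/2 × 2 = 2.7
  Sum = 8.985 mcg/mL·h
Tail: C_last/k_e = 1.14/0.19 = 6.000
AUC_0→∞ (intranasal spray) = 8.985 + 6.000 = 14.985 mcg/mL·h
F = (AUC_ev/D_ev)/(AUC_iv/D_iv) = (14.985/625)/(14.6/250) = 0.023976/0.0584 = 0.4105

F = 0.41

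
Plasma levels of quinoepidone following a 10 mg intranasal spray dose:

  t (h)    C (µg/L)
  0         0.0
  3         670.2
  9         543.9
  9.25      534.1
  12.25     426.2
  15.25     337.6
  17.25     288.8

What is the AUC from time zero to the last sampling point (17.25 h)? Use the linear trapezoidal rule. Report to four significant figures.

Trapezoidal AUC_0→17.25:
  [0→3]: (0.0+670.2)/2 × 3 = 1005.3
  [3→9]: (670.2+543.9)/2 × 6 = 3642.3
  [9→9.25]: (543.9+534.1)/2 × 0.25 = 134.75
  [9.25→12.25]: (534.1+426.2)/2 × 3 = 1440.45
  [12.25→15.25]: (426.2+337.6)/2 × 3 = 1145.7
  [15.25→17.25]: (337.6+288.8)/2 × 2 = 626.4
  Sum = 7994.9 µg/L·h

AUC = 7995 µg/L·h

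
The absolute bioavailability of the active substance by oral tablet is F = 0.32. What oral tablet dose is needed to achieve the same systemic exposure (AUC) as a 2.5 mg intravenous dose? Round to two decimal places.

D_oral = 7.81 mg

For equal systemic exposure: F × D_ev = D_iv
D_ev = D_iv / F = 2.5 / 0.32 = 7.8125 mg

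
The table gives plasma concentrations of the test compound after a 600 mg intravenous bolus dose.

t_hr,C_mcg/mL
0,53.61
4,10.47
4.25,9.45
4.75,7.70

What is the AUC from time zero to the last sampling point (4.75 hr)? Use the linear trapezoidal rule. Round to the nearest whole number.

Trapezoidal AUC_0→4.75:
  [0→4]: (53.61+10.47)/2 × 4 = 128.16
  [4→4.25]: (10.47+9.45)/2 × 0.25 = 2.49
  [4.25→4.75]: (9.45+7.70)/2 × 0.5 = 4.2875
  Sum = 134.9375 mcg/mL·hr

AUC = 135 mcg/mL·hr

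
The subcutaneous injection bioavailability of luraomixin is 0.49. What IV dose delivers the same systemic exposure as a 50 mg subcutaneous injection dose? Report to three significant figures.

Systemic exposure from an extravascular dose = F × D_ev, so the equivalent IV dose is F × D_ev.
D_iv = F × D_ev = 0.49 × 50 = 24.5 mg

D_iv = 24.5 mg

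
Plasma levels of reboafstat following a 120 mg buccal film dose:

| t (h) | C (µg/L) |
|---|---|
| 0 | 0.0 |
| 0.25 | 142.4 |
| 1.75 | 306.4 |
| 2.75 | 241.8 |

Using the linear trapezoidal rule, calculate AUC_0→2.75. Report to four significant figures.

AUC = 628.5 µg/L·h

Trapezoidal AUC_0→2.75:
  [0→0.25]: (0.0+142.4)/2 × 0.25 = 17.8
  [0.25→1.75]: (142.4+306.4)/2 × 1.5 = 336.6
  [1.75→2.75]: (306.4+241.8)/2 × 1 = 274.1
  Sum = 628.5 µg/L·h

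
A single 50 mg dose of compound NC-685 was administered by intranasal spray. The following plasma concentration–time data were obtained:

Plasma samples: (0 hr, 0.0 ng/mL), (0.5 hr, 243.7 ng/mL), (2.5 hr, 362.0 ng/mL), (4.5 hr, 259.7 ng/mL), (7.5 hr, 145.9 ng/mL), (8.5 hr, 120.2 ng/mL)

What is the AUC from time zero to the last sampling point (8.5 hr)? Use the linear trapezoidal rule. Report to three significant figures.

Trapezoidal AUC_0→8.5:
  [0→0.5]: (0.0+243.7)/2 × 0.5 = 60.925
  [0.5→2.5]: (243.7+362.0)/2 × 2 = 605.7
  [2.5→4.5]: (362.0+259.7)/2 × 2 = 621.7
  [4.5→7.5]: (259.7+145.9)/2 × 3 = 608.4
  [7.5→8.5]: (145.9+120.2)/2 × 1 = 133.05
  Sum = 2029.775 ng/mL·hr

AUC = 2030 ng/mL·hr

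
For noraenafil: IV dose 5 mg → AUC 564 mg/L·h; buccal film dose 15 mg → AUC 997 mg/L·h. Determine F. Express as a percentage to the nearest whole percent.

F = 59%

F = (AUC_ev / D_ev) / (AUC_iv / D_iv)
  = (997/15) / (564/5)
  = 66.4667 / 112.8 = 0.5892
  = 58.92%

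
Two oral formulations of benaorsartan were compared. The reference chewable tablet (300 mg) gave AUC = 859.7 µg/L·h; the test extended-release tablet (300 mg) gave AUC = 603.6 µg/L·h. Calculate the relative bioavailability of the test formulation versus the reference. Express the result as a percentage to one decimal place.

F_rel = (AUC_test/D_test) / (AUC_ref/D_ref)
      = (603.6/300) / (859.7/300)
      = 2.012 / 2.86567 = 0.7021 = 70.21%

F_rel = 70.2%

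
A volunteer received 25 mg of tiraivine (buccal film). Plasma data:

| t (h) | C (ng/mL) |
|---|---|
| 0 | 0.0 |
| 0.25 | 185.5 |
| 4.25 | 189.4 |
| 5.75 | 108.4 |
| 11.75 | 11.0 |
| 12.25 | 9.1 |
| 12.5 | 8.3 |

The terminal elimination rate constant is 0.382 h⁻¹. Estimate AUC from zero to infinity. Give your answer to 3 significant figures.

AUC = 1380 ng/mL·h

Trapezoidal AUC_0→12.5:
  [0→0.25]: (0.0+185.5)/2 × 0.25 = 23.1875
  [0.25→4.25]: (185.5+189.4)/2 × 4 = 749.8
  [4.25→5.75]: (189.4+108.4)/2 × 1.5 = 223.35
  [5.75→11.75]: (108.4+11.0)/2 × 6 = 358.2
  [11.75→12.25]: (11.0+9.1)/2 × 0.5 = 5.025
  [12.25→12.5]: (9.1+8.3)/2 × 0.25 = 2.175
  Sum = 1361.7375 ng/mL·h
Extrapolated tail: C_last / k_e = 8.3 / 0.382 = 21.728
AUC_0→∞ = 1361.7375 + 21.728 = 1383.4655 ng/mL·h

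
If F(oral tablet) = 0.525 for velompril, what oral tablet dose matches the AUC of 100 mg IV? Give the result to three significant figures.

For equal systemic exposure: F × D_ev = D_iv
D_ev = D_iv / F = 100 / 0.525 = 190.476 mg

D_oral = 190 mg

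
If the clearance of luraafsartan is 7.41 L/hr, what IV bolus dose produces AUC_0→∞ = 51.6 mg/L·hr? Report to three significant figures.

Dose = 382 mg

Dose_iv = CL × AUC_0→∞
     = 7.41 × 51.6 = 382.356 mg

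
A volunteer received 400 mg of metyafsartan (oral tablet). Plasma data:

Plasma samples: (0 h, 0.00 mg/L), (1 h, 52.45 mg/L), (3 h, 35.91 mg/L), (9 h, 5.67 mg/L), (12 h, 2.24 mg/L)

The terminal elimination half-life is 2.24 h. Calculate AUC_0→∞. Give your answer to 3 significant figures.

Trapezoidal AUC_0→12:
  [0→1]: (0.00+52.45)/2 × 1 = 26.225
  [1→3]: (52.45+35.91)/2 × 2 = 88.36
  [3→9]: (35.91+5.67)/2 × 6 = 124.74
  [9→12]: (5.67+2.24)/2 × 3 = 11.865
  Sum = 251.19 mg/L·h
k_e = ln2 / t½ = 0.693147 / 2.24 = 0.3094 h^-1
Extrapolated tail: C_last / k_e = 2.24 / 0.3094 = 7.240
AUC_0→∞ = 251.19 + 7.240 = 258.43 mg/L·h

AUC = 258 mg/L·h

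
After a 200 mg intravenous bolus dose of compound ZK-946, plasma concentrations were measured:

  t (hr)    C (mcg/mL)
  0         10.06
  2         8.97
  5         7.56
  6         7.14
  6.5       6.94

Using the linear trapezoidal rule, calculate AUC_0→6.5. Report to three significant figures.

Trapezoidal AUC_0→6.5:
  [0→2]: (10.06+8.97)/2 × 2 = 19.03
  [2→5]: (8.97+7.56)/2 × 3 = 24.795
  [5→6]: (7.56+7.14)/2 × 1 = 7.35
  [6→6.5]: (7.14+6.94)/2 × 0.5 = 3.52
  Sum = 54.695 mcg/mL·hr

AUC = 54.7 mcg/mL·hr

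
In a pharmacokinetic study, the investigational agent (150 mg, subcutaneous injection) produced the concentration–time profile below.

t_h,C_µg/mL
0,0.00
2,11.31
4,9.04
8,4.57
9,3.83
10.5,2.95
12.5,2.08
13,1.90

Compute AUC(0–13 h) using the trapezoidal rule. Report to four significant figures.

Trapezoidal AUC_0→13:
  [0→2]: (0.00+11.31)/2 × 2 = 11.31
  [2→4]: (11.31+9.04)/2 × 2 = 20.35
  [4→8]: (9.04+4.57)/2 × 4 = 27.22
  [8→9]: (4.57+3.83)/2 × 1 = 4.2
  [9→10.5]: (3.83+2.95)/2 × 1.5 = 5.085
  [10.5→12.5]: (2.95+2.08)/2 × 2 = 5.03
  [12.5→13]: (2.08+1.90)/2 × 0.5 = 0.995
  Sum = 74.19 µg/mL·h

AUC = 74.19 µg/mL·h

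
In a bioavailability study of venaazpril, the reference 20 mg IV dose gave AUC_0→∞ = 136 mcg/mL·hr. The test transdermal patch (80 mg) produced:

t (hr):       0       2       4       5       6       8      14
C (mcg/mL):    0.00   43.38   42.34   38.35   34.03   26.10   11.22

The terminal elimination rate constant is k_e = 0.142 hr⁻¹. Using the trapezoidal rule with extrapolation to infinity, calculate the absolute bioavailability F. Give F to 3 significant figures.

Trapezoidal AUC_0→14 (transdermal patch):
  [0→2]: (0.00+43.38)/2 × 2 = 43.38
  [2→4]: (43.38+42.34)/2 × 2 = 85.72
  [4→5]: (42.34+38.35)/2 × 1 = 40.345
  [5→6]: (38.35+34.03)/2 × 1 = 36.19
  [6→8]: (34.03+26.10)/2 × 2 = 60.13
  [8→14]: (26.10+11.22)/2 × 6 = 111.96
  Sum = 377.725 mcg/mL·hr
Tail: C_last/k_e = 11.22/0.142 = 79.014
AUC_0→∞ (transdermal patch) = 377.725 + 79.014 = 456.739 mcg/mL·hr
F = (AUC_ev/D_ev)/(AUC_iv/D_iv) = (456.739/80)/(136/20) = 5.7092375/6.8 = 0.8396

F = 0.840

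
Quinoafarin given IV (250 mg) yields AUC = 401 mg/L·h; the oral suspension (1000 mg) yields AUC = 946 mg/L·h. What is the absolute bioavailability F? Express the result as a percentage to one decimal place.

F = 59.0%

F = (AUC_ev / D_ev) / (AUC_iv / D_iv)
  = (946/1000) / (401/250)
  = 0.946 / 1.604 = 0.5898
  = 58.98%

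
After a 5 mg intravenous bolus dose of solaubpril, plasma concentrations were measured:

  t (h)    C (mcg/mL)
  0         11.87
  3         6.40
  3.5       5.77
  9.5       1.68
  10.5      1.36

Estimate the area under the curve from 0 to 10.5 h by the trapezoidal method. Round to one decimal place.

Trapezoidal AUC_0→10.5:
  [0→3]: (11.87+6.40)/2 × 3 = 27.405
  [3→3.5]: (6.40+5.77)/2 × 0.5 = 3.0425
  [3.5→9.5]: (5.77+1.68)/2 × 6 = 22.35
  [9.5→10.5]: (1.68+1.36)/2 × 1 = 1.52
  Sum = 54.3175 mcg/mL·h

AUC = 54.3 mcg/mL·h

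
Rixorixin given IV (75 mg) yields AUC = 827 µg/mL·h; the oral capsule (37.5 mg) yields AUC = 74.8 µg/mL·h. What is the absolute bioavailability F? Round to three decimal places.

F = (AUC_ev / D_ev) / (AUC_iv / D_iv)
  = (74.8/37.5) / (827/75)
  = 1.99467 / 11.0267 = 0.1809

F = 0.181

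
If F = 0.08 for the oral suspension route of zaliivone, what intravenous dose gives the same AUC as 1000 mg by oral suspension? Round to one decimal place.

D_iv = 80.0 mg

Systemic exposure from an extravascular dose = F × D_ev, so the equivalent IV dose is F × D_ev.
D_iv = F × D_ev = 0.08 × 1000 = 80 mg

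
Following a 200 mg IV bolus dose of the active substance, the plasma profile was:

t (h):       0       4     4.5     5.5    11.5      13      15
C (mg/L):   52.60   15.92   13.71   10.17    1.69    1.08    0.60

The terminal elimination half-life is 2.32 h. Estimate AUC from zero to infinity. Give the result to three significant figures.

AUC = 198 mg/L·h

Trapezoidal AUC_0→15:
  [0→4]: (52.60+15.92)/2 × 4 = 137.04
  [4→4.5]: (15.92+13.71)/2 × 0.5 = 7.4075
  [4.5→5.5]: (13.71+10.17)/2 × 1 = 11.94
  [5.5→11.5]: (10.17+1.69)/2 × 6 = 35.58
  [11.5→13]: (1.69+1.08)/2 × 1.5 = 2.0775
  [13→15]: (1.08+0.60)/2 × 2 = 1.68
  Sum = 195.725 mg/L·h
k_e = ln2 / t½ = 0.693147 / 2.32 = 0.2988 h^-1
Extrapolated tail: C_last / k_e = 0.60 / 0.2988 = 2.008
AUC_0→∞ = 195.725 + 2.008 = 197.733 mg/L·h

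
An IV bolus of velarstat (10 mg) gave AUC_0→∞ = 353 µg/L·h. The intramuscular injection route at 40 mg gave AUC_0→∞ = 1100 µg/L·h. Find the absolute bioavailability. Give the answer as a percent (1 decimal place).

F = 77.9%

F = (AUC_ev / D_ev) / (AUC_iv / D_iv)
  = (1100/40) / (353/10)
  = 27.5 / 35.3 = 0.7790
  = 77.90%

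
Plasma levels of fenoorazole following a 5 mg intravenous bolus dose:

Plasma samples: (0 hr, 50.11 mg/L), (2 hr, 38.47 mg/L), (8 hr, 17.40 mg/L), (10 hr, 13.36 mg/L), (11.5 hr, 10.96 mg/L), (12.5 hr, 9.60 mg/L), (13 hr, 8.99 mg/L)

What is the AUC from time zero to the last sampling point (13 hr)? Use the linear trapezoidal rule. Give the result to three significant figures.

AUC = 320 mg/L·hr

Trapezoidal AUC_0→13:
  [0→2]: (50.11+38.47)/2 × 2 = 88.58
  [2→8]: (38.47+17.40)/2 × 6 = 167.61
  [8→10]: (17.40+13.36)/2 × 2 = 30.76
  [10→11.5]: (13.36+10.96)/2 × 1.5 = 18.24
  [11.5→12.5]: (10.96+9.60)/2 × 1 = 10.28
  [12.5→13]: (9.60+8.99)/2 × 0.5 = 4.6475
  Sum = 320.1175 mg/L·hr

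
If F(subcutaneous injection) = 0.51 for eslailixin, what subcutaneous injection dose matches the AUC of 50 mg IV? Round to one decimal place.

For equal systemic exposure: F × D_ev = D_iv
D_ev = D_iv / F = 50 / 0.51 = 98.0392 mg

D_subcutaneous = 98.0 mg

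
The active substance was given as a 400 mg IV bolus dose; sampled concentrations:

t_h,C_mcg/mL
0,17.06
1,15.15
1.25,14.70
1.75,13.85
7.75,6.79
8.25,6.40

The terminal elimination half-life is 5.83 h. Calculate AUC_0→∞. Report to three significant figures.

Trapezoidal AUC_0→8.25:
  [0→1]: (17.06+15.15)/2 × 1 = 16.105
  [1→1.25]: (15.15+14.70)/2 × 0.25 = 3.73125
  [1.25→1.75]: (14.70+13.85)/2 × 0.5 = 7.1375
  [1.75→7.75]: (13.85+6.79)/2 × 6 = 61.92
  [7.75→8.25]: (6.79+6.40)/2 × 0.5 = 3.2975
  Sum = 92.19125 mcg/mL·h
k_e = ln2 / t½ = 0.693147 / 5.83 = 0.1189 h^-1
Extrapolated tail: C_last / k_e = 6.40 / 0.1189 = 53.827
AUC_0→∞ = 92.19125 + 53.827 = 146.01825 mcg/mL·h

AUC = 146 mcg/mL·h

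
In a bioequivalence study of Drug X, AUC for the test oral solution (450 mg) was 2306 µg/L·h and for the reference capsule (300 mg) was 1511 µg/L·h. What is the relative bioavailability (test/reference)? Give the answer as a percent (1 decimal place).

F_rel = (AUC_test/D_test) / (AUC_ref/D_ref)
      = (2306/450) / (1511/300)
      = 5.12444 / 5.03667 = 1.0174 = 101.74%

F_rel = 101.7%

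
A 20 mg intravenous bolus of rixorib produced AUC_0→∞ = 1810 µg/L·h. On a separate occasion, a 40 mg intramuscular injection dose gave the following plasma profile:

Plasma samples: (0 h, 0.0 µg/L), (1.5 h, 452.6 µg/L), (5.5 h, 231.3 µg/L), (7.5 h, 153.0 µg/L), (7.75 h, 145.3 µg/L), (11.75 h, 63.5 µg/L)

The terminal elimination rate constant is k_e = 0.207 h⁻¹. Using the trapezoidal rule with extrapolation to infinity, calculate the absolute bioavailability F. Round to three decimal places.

F = 0.788

Trapezoidal AUC_0→11.75 (intramuscular injection):
  [0→1.5]: (0.0+452.6)/2 × 1.5 = 339.45
  [1.5→5.5]: (452.6+231.3)/2 × 4 = 1367.8
  [5.5→7.5]: (231.3+153.0)/2 × 2 = 384.3
  [7.5→7.75]: (153.0+145.3)/2 × 0.25 = 37.2875
  [7.75→11.75]: (145.3+63.5)/2 × 4 = 417.6
  Sum = 2546.4375 µg/L·h
Tail: C_last/k_e = 63.5/0.207 = 306.763
AUC_0→∞ (intramuscular injection) = 2546.4375 + 306.763 = 2853.2005 µg/L·h
F = (AUC_ev/D_ev)/(AUC_iv/D_iv) = (2853.2005/40)/(1810/20) = 71.33/90.5 = 0.7882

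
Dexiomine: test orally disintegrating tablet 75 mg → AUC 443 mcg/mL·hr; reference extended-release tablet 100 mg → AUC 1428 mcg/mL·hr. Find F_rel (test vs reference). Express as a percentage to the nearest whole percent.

F_rel = 41%

F_rel = (AUC_test/D_test) / (AUC_ref/D_ref)
      = (443/75) / (1428/100)
      = 5.90667 / 14.28 = 0.4136 = 41.36%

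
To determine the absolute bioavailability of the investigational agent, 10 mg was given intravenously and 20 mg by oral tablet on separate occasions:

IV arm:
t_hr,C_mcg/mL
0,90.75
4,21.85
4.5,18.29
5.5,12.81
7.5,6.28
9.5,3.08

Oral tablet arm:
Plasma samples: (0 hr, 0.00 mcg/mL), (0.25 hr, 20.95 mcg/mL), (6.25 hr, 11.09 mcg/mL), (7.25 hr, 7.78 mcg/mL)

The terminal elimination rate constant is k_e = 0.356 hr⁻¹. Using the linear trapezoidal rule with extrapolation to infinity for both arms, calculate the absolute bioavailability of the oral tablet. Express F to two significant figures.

Trapezoidal AUC_0→9.5 (IV):
  [0→4]: (90.75+21.85)/2 × 4 = 225.2
  [4→4.5]: (21.85+18.29)/2 × 0.5 = 10.035
  [4.5→5.5]: (18.29+12.81)/2 × 1 = 15.55
  [5.5→7.5]: (12.81+6.28)/2 × 2 = 19.09
  [7.5→9.5]: (6.28+3.08)/2 × 2 = 9.36
  Sum = 279.235 mcg/mL·hr
IV tail: 3.08/0.356 = 8.652; AUC_iv,0→∞ = 279.235 + 8.652 = 287.887 mcg/mL·hr
Trapezoidal AUC_0→7.25 (oral tablet):
  [0→0.25]: (0.00+20.95)/2 × 0.25 = 2.61875
  [0.25→6.25]: (20.95+11.09)/2 × 6 = 96.12
  [6.25→7.25]: (11.09+7.78)/2 × 1 = 9.435
  Sum = 108.17375 mcg/mL·hr
oral tablet tail: 7.78/0.356 = 21.854; AUC_ev,0→∞ = 108.17375 + 21.854 = 130.02775 mcg/mL·hr
F = (AUC_ev/D_ev)/(AUC_iv/D_iv) = (130.02775/20)/(287.887/10) = 6.5013875/28.7887 = 0.2258

F = 0.23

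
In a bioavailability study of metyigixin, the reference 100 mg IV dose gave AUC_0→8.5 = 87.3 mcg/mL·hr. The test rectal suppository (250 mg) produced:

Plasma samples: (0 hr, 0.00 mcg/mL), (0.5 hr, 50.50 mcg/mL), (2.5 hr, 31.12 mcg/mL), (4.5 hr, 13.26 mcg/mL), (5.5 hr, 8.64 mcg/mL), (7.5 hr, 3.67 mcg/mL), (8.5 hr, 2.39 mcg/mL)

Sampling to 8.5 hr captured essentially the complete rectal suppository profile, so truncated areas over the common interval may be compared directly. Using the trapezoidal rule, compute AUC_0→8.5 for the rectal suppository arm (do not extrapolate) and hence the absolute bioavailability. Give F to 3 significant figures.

F = 0.756

Trapezoidal AUC_0→8.5 (rectal suppository):
  [0→0.5]: (0.00+50.50)/2 × 0.5 = 12.625
  [0.5→2.5]: (50.50+31.12)/2 × 2 = 81.62
  [2.5→4.5]: (31.12+13.26)/2 × 2 = 44.38
  [4.5→5.5]: (13.26+8.64)/2 × 1 = 10.95
  [5.5→7.5]: (8.64+3.67)/2 × 2 = 12.31
  [7.5→8.5]: (3.67+2.39)/2 × 1 = 3.03
  Sum = 164.915 mcg/mL·hr
F = (AUC_ev/D_ev)/(AUC_iv/D_iv) = (164.915/250)/(87.3/100) = 0.65966/0.873 = 0.7556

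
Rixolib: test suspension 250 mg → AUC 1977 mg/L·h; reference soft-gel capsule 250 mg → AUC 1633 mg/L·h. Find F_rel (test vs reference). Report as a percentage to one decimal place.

F_rel = (AUC_test/D_test) / (AUC_ref/D_ref)
      = (1977/250) / (1633/250)
      = 7.908 / 6.532 = 1.2107 = 121.07%

F_rel = 121.1%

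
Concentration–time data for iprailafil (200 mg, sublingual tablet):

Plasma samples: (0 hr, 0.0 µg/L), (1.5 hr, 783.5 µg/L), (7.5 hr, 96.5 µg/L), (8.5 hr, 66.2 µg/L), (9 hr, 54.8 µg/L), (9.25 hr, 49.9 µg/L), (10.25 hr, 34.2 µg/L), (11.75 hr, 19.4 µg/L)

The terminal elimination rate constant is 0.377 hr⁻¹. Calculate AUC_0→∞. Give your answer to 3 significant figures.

AUC = 3490 µg/L·hr

Trapezoidal AUC_0→11.75:
  [0→1.5]: (0.0+783.5)/2 × 1.5 = 587.625
  [1.5→7.5]: (783.5+96.5)/2 × 6 = 2640.0
  [7.5→8.5]: (96.5+66.2)/2 × 1 = 81.35
  [8.5→9]: (66.2+54.8)/2 × 0.5 = 30.25
  [9→9.25]: (54.8+49.9)/2 × 0.25 = 13.0875
  [9.25→10.25]: (49.9+34.2)/2 × 1 = 42.05
  [10.25→11.75]: (34.2+19.4)/2 × 1.5 = 40.2
  Sum = 3434.5625 µg/L·hr
Extrapolated tail: C_last / k_e = 19.4 / 0.377 = 51.459
AUC_0→∞ = 3434.5625 + 51.459 = 3486.0215 µg/L·hr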